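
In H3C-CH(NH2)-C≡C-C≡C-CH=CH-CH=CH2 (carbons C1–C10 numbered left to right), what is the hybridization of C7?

sp2

C7 (3 σ bonds, plus one π bond) has steric number 3: sp2.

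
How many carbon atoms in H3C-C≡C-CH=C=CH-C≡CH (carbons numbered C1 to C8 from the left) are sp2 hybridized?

2

C1: sp3
C2: sp
C3: sp
C4: sp2 ✓
C5: sp
C6: sp2 ✓
C7: sp
C8: sp
C4, C6 → 2 sp2 carbons.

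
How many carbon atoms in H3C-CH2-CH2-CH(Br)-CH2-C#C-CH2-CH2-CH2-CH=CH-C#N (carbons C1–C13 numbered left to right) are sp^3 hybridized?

8

C1: sp3 ✓
C2: sp3 ✓
C3: sp3 ✓
C4: sp3 ✓
C5: sp3 ✓
C6: sp
C7: sp
C8: sp3 ✓
C9: sp3 ✓
C10: sp3 ✓
C11: sp2
C12: sp2
C13: sp
C1, C2, C3, C4, C5, C8, C9, C10 → 8 sp3 carbons.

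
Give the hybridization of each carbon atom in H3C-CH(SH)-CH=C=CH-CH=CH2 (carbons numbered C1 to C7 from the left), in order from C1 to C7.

C1 — 4 σ bonds. Steric number 4, so sp3.
C2: 4 σ bonds — 4 electron domains, sp3.
C3 has 3 σ bonds, plus one π bond: steric number 3 → sp2.
C4: 2 σ bonds, plus two π bonds; 2 regions of electron density → sp.
C5: 3 σ bonds, plus one π bond; 3 regions of electron density → sp2.
C6 — 3 σ bonds, plus one π bond. Steric number 3, so sp2.
C7 (3 σ bonds, plus one π bond) has steric number 3: sp2.

C1 sp3, C2 sp3, C3 sp2, C4 sp, C5 sp2, C6 sp2, C7 sp2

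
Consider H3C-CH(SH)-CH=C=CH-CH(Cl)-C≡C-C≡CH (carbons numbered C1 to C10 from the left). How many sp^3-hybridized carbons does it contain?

C1: sp3 ✓
C2: sp3 ✓
C3: sp2
C4: sp
C5: sp2
C6: sp3 ✓
C7: sp
C8: sp
C9: sp
C10: sp
C1, C2, C6 → 3 sp3 carbons.

3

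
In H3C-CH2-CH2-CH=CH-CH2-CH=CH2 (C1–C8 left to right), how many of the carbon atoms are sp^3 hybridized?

C1: sp3 ✓
C2: sp3 ✓
C3: sp3 ✓
C4: sp2
C5: sp2
C6: sp3 ✓
C7: sp2
C8: sp2
C1, C2, C3, C6 → 4 sp3 carbons.

4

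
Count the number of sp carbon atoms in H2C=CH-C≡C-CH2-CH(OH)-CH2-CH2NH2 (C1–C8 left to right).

2

C1: sp2
C2: sp2
C3: sp ✓
C4: sp ✓
C5: sp3
C6: sp3
C7: sp3
C8: sp3
C3, C4 → 2 sp carbons.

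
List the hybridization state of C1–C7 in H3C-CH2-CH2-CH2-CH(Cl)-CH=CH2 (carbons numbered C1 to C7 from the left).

C1 — 4 σ bonds. Steric number 4, so sp3.
C2 (4 σ bonds) has steric number 4: sp3.
C3: 4 σ bonds — 4 electron domains, sp3.
C4: 4 σ bonds — 4 electron domains, sp3.
C5 is sp3: 4 σ bonds, 4 electron-density regions.
C6 has 3 σ bonds, plus one π bond: steric number 3 → sp2.
C7 is sp2: 3 σ bonds, plus one π bond, 3 electron-density regions.

C1 sp3, C2 sp3, C3 sp3, C4 sp3, C5 sp3, C6 sp2, C7 sp2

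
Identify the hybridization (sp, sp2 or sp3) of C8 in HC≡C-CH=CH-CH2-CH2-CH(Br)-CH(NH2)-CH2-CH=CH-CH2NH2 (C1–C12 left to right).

sp³

C8: 4 σ bonds — 4 electron domains, sp3.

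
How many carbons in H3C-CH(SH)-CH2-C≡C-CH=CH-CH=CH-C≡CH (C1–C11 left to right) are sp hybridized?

4

C1: sp3
C2: sp3
C3: sp3
C4: sp ✓
C5: sp ✓
C6: sp2
C7: sp2
C8: sp2
C9: sp2
C10: sp ✓
C11: sp ✓
C4, C5, C10, C11 → 4 sp carbons.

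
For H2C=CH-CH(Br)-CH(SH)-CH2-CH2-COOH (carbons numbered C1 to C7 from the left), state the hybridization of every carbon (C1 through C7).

C1 carries 3 σ bonds, plus one π bond, giving a steric number of 3, so it is sp2.
C2 (3 σ bonds, plus one π bond) has steric number 3: sp2.
C3 has 4 σ bonds: steric number 4 → sp3.
C4 (4 σ bonds) has steric number 4: sp3.
C5: 4 σ bonds; 4 regions of electron density → sp3.
C6 — 4 σ bonds. Steric number 4, so sp3.
C7: 3 σ bonds, plus one π bond; 3 regions of electron density → sp2.

C1 sp2, C2 sp2, C3 sp3, C4 sp3, C5 sp3, C6 sp3, C7 sp2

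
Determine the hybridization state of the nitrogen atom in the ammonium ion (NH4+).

Four σ bonds, no lone pair → sp3, tetrahedral.

sp3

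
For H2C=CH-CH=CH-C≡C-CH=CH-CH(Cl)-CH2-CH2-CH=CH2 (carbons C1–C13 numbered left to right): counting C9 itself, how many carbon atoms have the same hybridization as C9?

C9 is sp3 (only σ bonds).
C1: sp2
C2: sp2
C3: sp2
C4: sp2
C5: sp
C6: sp
C7: sp2
C8: sp2
C9: sp3 ✓
C10: sp3 ✓
C11: sp3 ✓
C12: sp2
C13: sp2
3 carbons are sp3.

3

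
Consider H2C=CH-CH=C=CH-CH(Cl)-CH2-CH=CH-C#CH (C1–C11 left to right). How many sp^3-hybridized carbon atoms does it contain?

C1: sp2
C2: sp2
C3: sp2
C4: sp
C5: sp2
C6: sp3 ✓
C7: sp3 ✓
C8: sp2
C9: sp2
C10: sp
C11: sp
C6, C7 → 2 sp3 carbons.

2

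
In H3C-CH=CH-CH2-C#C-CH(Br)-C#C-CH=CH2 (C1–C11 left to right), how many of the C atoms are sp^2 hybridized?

C1: sp3
C2: sp2 ✓
C3: sp2 ✓
C4: sp3
C5: sp
C6: sp
C7: sp3
C8: sp
C9: sp
C10: sp2 ✓
C11: sp2 ✓
C2, C3, C10, C11 → 4 sp2 carbons.

4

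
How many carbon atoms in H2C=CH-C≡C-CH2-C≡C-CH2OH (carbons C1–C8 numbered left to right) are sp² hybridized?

2

C1: sp2 ✓
C2: sp2 ✓
C3: sp
C4: sp
C5: sp3
C6: sp
C7: sp
C8: sp3
C1, C2 → 2 sp2 carbons.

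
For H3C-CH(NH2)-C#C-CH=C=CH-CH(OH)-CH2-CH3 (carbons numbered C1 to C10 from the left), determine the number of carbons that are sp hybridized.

3

C1: sp3
C2: sp3
C3: sp ✓
C4: sp ✓
C5: sp2
C6: sp ✓
C7: sp2
C8: sp3
C9: sp3
C10: sp3
C3, C4, C6 → 3 sp carbons.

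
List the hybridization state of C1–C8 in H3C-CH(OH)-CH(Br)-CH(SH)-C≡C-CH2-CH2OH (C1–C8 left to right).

C1 sp3, C2 sp3, C3 sp3, C4 sp3, C5 sp, C6 sp, C7 sp3, C8 sp3

C1 — 4 σ bonds. Steric number 4, so sp3.
C2 is sp3: 4 σ bonds, 4 electron-density regions.
C3 carries 4 σ bonds, giving a steric number of 4, so it is sp3.
C4 carries 4 σ bonds, giving a steric number of 4, so it is sp3.
C5: 2 σ bonds, plus two π bonds — 2 electron domains, sp.
C6: 2 σ bonds, plus two π bonds; 2 regions of electron density → sp.
C7 has 4 σ bonds: steric number 4 → sp3.
C8 is sp3: 4 σ bonds, 4 electron-density regions.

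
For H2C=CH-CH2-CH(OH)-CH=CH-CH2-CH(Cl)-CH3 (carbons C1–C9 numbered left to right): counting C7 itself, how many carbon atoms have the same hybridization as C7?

C7 is sp3 (only σ bonds).
C1: sp2
C2: sp2
C3: sp3 ✓
C4: sp3 ✓
C5: sp2
C6: sp2
C7: sp3 ✓
C8: sp3 ✓
C9: sp3 ✓
5 carbons are sp3.

5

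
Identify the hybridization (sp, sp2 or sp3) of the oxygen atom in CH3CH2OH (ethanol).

sp3

The oxygen atom has 2 σ bonds and 2 lone pairs: steric number 4 → sp3.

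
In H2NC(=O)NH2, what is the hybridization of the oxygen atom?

The oxygen atom (1 σ bond and 2 lone pairs, plus one π bond) has steric number 3: sp2.

sp^2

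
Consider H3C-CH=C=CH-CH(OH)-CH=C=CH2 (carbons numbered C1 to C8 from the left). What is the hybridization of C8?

sp^2

C8 has 3 σ bonds, plus one π bond: steric number 3 → sp2.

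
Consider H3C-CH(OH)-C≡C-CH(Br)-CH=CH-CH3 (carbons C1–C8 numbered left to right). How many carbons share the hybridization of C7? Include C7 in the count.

C7 is sp2 (one π bond).
C1: sp3
C2: sp3
C3: sp
C4: sp
C5: sp3
C6: sp2 ✓
C7: sp2 ✓
C8: sp3
2 carbons are sp2.

2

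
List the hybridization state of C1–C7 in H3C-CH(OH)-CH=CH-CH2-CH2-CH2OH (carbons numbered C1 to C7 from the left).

C1 has 4 σ bonds: steric number 4 → sp3.
C2 is sp3: 4 σ bonds, 4 electron-density regions.
C3 is sp2: 3 σ bonds, plus one π bond, 3 electron-density regions.
C4 — 3 σ bonds, plus one π bond. Steric number 3, so sp2.
C5 has 4 σ bonds: steric number 4 → sp3.
C6: 4 σ bonds; 4 regions of electron density → sp3.
C7 carries 4 σ bonds, giving a steric number of 4, so it is sp3.

C1 sp3, C2 sp3, C3 sp2, C4 sp2, C5 sp3, C6 sp3, C7 sp3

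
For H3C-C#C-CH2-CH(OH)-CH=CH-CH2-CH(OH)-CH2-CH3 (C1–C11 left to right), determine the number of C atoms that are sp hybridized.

2

C1: sp3
C2: sp ✓
C3: sp ✓
C4: sp3
C5: sp3
C6: sp2
C7: sp2
C8: sp3
C9: sp3
C10: sp3
C11: sp3
C2, C3 → 2 sp carbons.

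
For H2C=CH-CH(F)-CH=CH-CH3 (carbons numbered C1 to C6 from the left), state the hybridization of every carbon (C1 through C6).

C1 sp2, C2 sp2, C3 sp3, C4 sp2, C5 sp2, C6 sp3

C1 is sp2: 3 σ bonds, plus one π bond, 3 electron-density regions.
C2 carries 3 σ bonds, plus one π bond, giving a steric number of 3, so it is sp2.
C3 — 4 σ bonds. Steric number 4, so sp3.
C4 is sp2: 3 σ bonds, plus one π bond, 3 electron-density regions.
C5 has 3 σ bonds, plus one π bond: steric number 3 → sp2.
C6 has 4 σ bonds: steric number 4 → sp3.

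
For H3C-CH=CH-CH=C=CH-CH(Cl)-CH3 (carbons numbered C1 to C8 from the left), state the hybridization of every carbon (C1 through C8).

C1 has 4 σ bonds: steric number 4 → sp3.
C2: 3 σ bonds, plus one π bond — 3 electron domains, sp2.
C3 carries 3 σ bonds, plus one π bond, giving a steric number of 3, so it is sp2.
C4: 3 σ bonds, plus one π bond — 3 electron domains, sp2.
C5 (2 σ bonds, plus two π bonds) has steric number 2: sp.
C6 is sp2: 3 σ bonds, plus one π bond, 3 electron-density regions.
C7 — 4 σ bonds. Steric number 4, so sp3.
C8 (4 σ bonds) has steric number 4: sp3.

C1 sp3, C2 sp2, C3 sp2, C4 sp2, C5 sp, C6 sp2, C7 sp3, C8 sp3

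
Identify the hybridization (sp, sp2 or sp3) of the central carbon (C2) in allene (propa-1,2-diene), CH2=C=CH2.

sp

Two σ bonds and two π bonds (one to each neighbour) → sp.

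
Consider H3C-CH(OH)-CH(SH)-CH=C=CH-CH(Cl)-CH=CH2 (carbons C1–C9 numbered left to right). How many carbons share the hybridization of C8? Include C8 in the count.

4

C8 is sp2 (one π bond).
C1: sp3
C2: sp3
C3: sp3
C4: sp2 ✓
C5: sp
C6: sp2 ✓
C7: sp3
C8: sp2 ✓
C9: sp2 ✓
4 carbons are sp2.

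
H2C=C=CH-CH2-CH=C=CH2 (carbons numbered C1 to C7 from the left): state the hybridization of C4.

C4 — 4 σ bonds. Steric number 4, so sp3.

sp^3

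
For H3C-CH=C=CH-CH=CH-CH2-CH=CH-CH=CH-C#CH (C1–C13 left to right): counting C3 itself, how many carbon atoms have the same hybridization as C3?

C3 is sp (two π bonds).
C1: sp3
C2: sp2
C3: sp ✓
C4: sp2
C5: sp2
C6: sp2
C7: sp3
C8: sp2
C9: sp2
C10: sp2
C11: sp2
C12: sp ✓
C13: sp ✓
3 carbons are sp.

3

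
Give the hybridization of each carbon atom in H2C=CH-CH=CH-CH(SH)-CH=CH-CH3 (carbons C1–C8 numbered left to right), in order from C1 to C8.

C1 sp2, C2 sp2, C3 sp2, C4 sp2, C5 sp3, C6 sp2, C7 sp2, C8 sp3

C1 (3 σ bonds, plus one π bond) has steric number 3: sp2.
C2 — 3 σ bonds, plus one π bond. Steric number 3, so sp2.
C3 — 3 σ bonds, plus one π bond. Steric number 3, so sp2.
C4: 3 σ bonds, plus one π bond; 3 regions of electron density → sp2.
C5: 4 σ bonds — 4 electron domains, sp3.
C6 is sp2: 3 σ bonds, plus one π bond, 3 electron-density regions.
C7 carries 3 σ bonds, plus one π bond, giving a steric number of 3, so it is sp2.
C8: 4 σ bonds; 4 regions of electron density → sp3.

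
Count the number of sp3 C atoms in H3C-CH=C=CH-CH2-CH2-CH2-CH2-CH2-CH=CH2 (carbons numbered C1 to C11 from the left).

C1: sp3 ✓
C2: sp2
C3: sp
C4: sp2
C5: sp3 ✓
C6: sp3 ✓
C7: sp3 ✓
C8: sp3 ✓
C9: sp3 ✓
C10: sp2
C11: sp2
C1, C5, C6, C7, C8, C9 → 6 sp3 carbons.

6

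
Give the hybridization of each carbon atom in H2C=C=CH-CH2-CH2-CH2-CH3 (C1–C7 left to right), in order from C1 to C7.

C1 sp2, C2 sp, C3 sp2, C4 sp3, C5 sp3, C6 sp3, C7 sp3

C1 (3 σ bonds, plus one π bond) has steric number 3: sp2.
C2 is sp: 2 σ bonds, plus two π bonds, 2 electron-density regions.
C3: 3 σ bonds, plus one π bond; 3 regions of electron density → sp2.
C4 carries 4 σ bonds, giving a steric number of 4, so it is sp3.
C5 has 4 σ bonds: steric number 4 → sp3.
C6 (4 σ bonds) has steric number 4: sp3.
C7: 4 σ bonds; 4 regions of electron density → sp3.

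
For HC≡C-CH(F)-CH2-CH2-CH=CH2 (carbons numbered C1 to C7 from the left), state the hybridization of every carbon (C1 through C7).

C1: 2 σ bonds, plus two π bonds — 2 electron domains, sp.
C2: 2 σ bonds, plus two π bonds; 2 regions of electron density → sp.
C3 carries 4 σ bonds, giving a steric number of 4, so it is sp3.
C4 (4 σ bonds) has steric number 4: sp3.
C5 has 4 σ bonds: steric number 4 → sp3.
C6 is sp2: 3 σ bonds, plus one π bond, 3 electron-density regions.
C7 (3 σ bonds, plus one π bond) has steric number 3: sp2.

C1 sp, C2 sp, C3 sp3, C4 sp3, C5 sp3, C6 sp2, C7 sp2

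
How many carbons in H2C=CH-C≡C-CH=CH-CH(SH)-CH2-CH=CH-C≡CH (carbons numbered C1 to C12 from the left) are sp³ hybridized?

C1: sp2
C2: sp2
C3: sp
C4: sp
C5: sp2
C6: sp2
C7: sp3 ✓
C8: sp3 ✓
C9: sp2
C10: sp2
C11: sp
C12: sp
C7, C8 → 2 sp3 carbons.

2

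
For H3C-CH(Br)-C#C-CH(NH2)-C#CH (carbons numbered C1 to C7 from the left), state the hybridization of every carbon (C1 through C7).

C1 (4 σ bonds) has steric number 4: sp3.
C2 has 4 σ bonds: steric number 4 → sp3.
C3 has 2 σ bonds, plus two π bonds: steric number 2 → sp.
C4 is sp: 2 σ bonds, plus two π bonds, 2 electron-density regions.
C5 (4 σ bonds) has steric number 4: sp3.
C6 carries 2 σ bonds, plus two π bonds, giving a steric number of 2, so it is sp.
C7 carries 2 σ bonds, plus two π bonds, giving a steric number of 2, so it is sp.

C1 sp3, C2 sp3, C3 sp, C4 sp, C5 sp3, C6 sp, C7 sp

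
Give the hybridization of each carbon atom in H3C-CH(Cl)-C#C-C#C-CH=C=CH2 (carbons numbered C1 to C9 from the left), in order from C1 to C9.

C1 sp3, C2 sp3, C3 sp, C4 sp, C5 sp, C6 sp, C7 sp2, C8 sp, C9 sp2

C1 — 4 σ bonds. Steric number 4, so sp3.
C2: 4 σ bonds; 4 regions of electron density → sp3.
C3 (2 σ bonds, plus two π bonds) has steric number 2: sp.
C4 (2 σ bonds, plus two π bonds) has steric number 2: sp.
C5: 2 σ bonds, plus two π bonds; 2 regions of electron density → sp.
C6 — 2 σ bonds, plus two π bonds. Steric number 2, so sp.
C7 has 3 σ bonds, plus one π bond: steric number 3 → sp2.
C8 (2 σ bonds, plus two π bonds) has steric number 2: sp.
C9 (3 σ bonds, plus one π bond) has steric number 3: sp2.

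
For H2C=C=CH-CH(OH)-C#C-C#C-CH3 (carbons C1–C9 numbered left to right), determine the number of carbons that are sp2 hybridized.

C1: sp2 ✓
C2: sp
C3: sp2 ✓
C4: sp3
C5: sp
C6: sp
C7: sp
C8: sp
C9: sp3
C1, C3 → 2 sp2 carbons.

2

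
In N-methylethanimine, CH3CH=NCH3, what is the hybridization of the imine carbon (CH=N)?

The imine carbon (CH=N) is sp2: 3 σ bonds, plus one π bond, 3 electron-density regions.

sp^2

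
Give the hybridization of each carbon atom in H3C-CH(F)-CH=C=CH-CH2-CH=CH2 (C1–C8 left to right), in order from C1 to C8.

C1 has 4 σ bonds: steric number 4 → sp3.
C2: 4 σ bonds — 4 electron domains, sp3.
C3 has 3 σ bonds, plus one π bond: steric number 3 → sp2.
C4 — 2 σ bonds, plus two π bonds. Steric number 2, so sp.
C5: 3 σ bonds, plus one π bond; 3 regions of electron density → sp2.
C6: 4 σ bonds — 4 electron domains, sp3.
C7 is sp2: 3 σ bonds, plus one π bond, 3 electron-density regions.
C8: 3 σ bonds, plus one π bond — 3 electron domains, sp2.

C1 sp3, C2 sp3, C3 sp2, C4 sp, C5 sp2, C6 sp3, C7 sp2, C8 sp2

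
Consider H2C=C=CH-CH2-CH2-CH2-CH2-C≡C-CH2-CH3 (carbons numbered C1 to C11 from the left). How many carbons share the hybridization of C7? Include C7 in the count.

6

C7 is sp3 (only σ bonds).
C1: sp2
C2: sp
C3: sp2
C4: sp3 ✓
C5: sp3 ✓
C6: sp3 ✓
C7: sp3 ✓
C8: sp
C9: sp
C10: sp3 ✓
C11: sp3 ✓
6 carbons are sp3.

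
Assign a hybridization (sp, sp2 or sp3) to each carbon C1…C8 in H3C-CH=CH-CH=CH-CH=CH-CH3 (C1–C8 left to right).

C1 — 4 σ bonds. Steric number 4, so sp3.
C2 — 3 σ bonds, plus one π bond. Steric number 3, so sp2.
C3 is sp2: 3 σ bonds, plus one π bond, 3 electron-density regions.
C4 is sp2: 3 σ bonds, plus one π bond, 3 electron-density regions.
C5 carries 3 σ bonds, plus one π bond, giving a steric number of 3, so it is sp2.
C6: 3 σ bonds, plus one π bond — 3 electron domains, sp2.
C7: 3 σ bonds, plus one π bond; 3 regions of electron density → sp2.
C8 carries 4 σ bonds, giving a steric number of 4, so it is sp3.

C1 sp3, C2 sp2, C3 sp2, C4 sp2, C5 sp2, C6 sp2, C7 sp2, C8 sp3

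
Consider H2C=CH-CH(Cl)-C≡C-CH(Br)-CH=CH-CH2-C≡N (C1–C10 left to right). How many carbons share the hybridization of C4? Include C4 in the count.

C4 is sp (two π bonds).
C1: sp2
C2: sp2
C3: sp3
C4: sp ✓
C5: sp ✓
C6: sp3
C7: sp2
C8: sp2
C9: sp3
C10: sp ✓
3 carbons are sp.

3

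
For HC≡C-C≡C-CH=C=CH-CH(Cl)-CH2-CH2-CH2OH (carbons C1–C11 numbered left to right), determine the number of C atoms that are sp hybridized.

C1: sp ✓
C2: sp ✓
C3: sp ✓
C4: sp ✓
C5: sp2
C6: sp ✓
C7: sp2
C8: sp3
C9: sp3
C10: sp3
C11: sp3
C1, C2, C3, C4, C6 → 5 sp carbons.

5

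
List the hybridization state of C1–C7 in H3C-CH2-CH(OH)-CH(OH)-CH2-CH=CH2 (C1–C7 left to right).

C1: 4 σ bonds; 4 regions of electron density → sp3.
C2 is sp3: 4 σ bonds, 4 electron-density regions.
C3 has 4 σ bonds: steric number 4 → sp3.
C4 has 4 σ bonds: steric number 4 → sp3.
C5 carries 4 σ bonds, giving a steric number of 4, so it is sp3.
C6 carries 3 σ bonds, plus one π bond, giving a steric number of 3, so it is sp2.
C7 carries 3 σ bonds, plus one π bond, giving a steric number of 3, so it is sp2.

C1 sp3, C2 sp3, C3 sp3, C4 sp3, C5 sp3, C6 sp2, C7 sp2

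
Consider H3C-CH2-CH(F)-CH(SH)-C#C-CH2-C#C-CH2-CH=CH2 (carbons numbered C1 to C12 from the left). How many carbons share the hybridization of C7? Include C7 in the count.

C7 is sp3 (only σ bonds).
C1: sp3 ✓
C2: sp3 ✓
C3: sp3 ✓
C4: sp3 ✓
C5: sp
C6: sp
C7: sp3 ✓
C8: sp
C9: sp
C10: sp3 ✓
C11: sp2
C12: sp2
6 carbons are sp3.

6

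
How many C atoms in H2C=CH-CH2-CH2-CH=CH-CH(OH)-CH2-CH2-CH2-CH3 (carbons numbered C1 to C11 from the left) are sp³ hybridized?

C1: sp2
C2: sp2
C3: sp3 ✓
C4: sp3 ✓
C5: sp2
C6: sp2
C7: sp3 ✓
C8: sp3 ✓
C9: sp3 ✓
C10: sp3 ✓
C11: sp3 ✓
C3, C4, C7, C8, C9, C10, C11 → 7 sp3 carbons.

7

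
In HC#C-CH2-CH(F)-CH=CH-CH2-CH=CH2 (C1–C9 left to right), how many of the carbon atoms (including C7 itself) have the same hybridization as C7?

C7 is sp3 (only σ bonds).
C1: sp
C2: sp
C3: sp3 ✓
C4: sp3 ✓
C5: sp2
C6: sp2
C7: sp3 ✓
C8: sp2
C9: sp2
3 carbons are sp3.

3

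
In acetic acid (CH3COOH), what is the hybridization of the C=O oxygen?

The C=O oxygen carries 1 σ bond and 2 lone pairs, plus one π bond, giving a steric number of 3, so it is sp2.

sp2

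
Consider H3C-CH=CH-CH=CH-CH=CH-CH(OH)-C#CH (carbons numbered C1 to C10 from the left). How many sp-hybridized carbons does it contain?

2

C1: sp3
C2: sp2
C3: sp2
C4: sp2
C5: sp2
C6: sp2
C7: sp2
C8: sp3
C9: sp ✓
C10: sp ✓
C9, C10 → 2 sp carbons.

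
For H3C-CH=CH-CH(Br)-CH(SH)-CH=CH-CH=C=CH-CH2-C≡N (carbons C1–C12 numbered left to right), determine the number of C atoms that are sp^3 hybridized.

C1: sp3 ✓
C2: sp2
C3: sp2
C4: sp3 ✓
C5: sp3 ✓
C6: sp2
C7: sp2
C8: sp2
C9: sp
C10: sp2
C11: sp3 ✓
C12: sp
C1, C4, C5, C11 → 4 sp3 carbons.

4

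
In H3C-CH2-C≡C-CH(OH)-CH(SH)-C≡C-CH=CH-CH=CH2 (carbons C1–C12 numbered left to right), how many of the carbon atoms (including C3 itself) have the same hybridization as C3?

4

C3 is sp (two π bonds).
C1: sp3
C2: sp3
C3: sp ✓
C4: sp ✓
C5: sp3
C6: sp3
C7: sp ✓
C8: sp ✓
C9: sp2
C10: sp2
C11: sp2
C12: sp2
4 carbons are sp.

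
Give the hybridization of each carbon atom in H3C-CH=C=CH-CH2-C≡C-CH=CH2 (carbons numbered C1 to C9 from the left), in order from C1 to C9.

C1 (4 σ bonds) has steric number 4: sp3.
C2 (3 σ bonds, plus one π bond) has steric number 3: sp2.
C3 — 2 σ bonds, plus two π bonds. Steric number 2, so sp.
C4 is sp2: 3 σ bonds, plus one π bond, 3 electron-density regions.
C5 (4 σ bonds) has steric number 4: sp3.
C6 is sp: 2 σ bonds, plus two π bonds, 2 electron-density regions.
C7 (2 σ bonds, plus two π bonds) has steric number 2: sp.
C8 — 3 σ bonds, plus one π bond. Steric number 3, so sp2.
C9 has 3 σ bonds, plus one π bond: steric number 3 → sp2.

C1 sp3, C2 sp2, C3 sp, C4 sp2, C5 sp3, C6 sp, C7 sp, C8 sp2, C9 sp2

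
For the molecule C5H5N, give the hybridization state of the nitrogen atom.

N has two σ bonds and one lone pair in the ring plane (steric number 3 → sp2); its p orbital contributes one electron to the aromatic π system via the C=N double bond.

sp^2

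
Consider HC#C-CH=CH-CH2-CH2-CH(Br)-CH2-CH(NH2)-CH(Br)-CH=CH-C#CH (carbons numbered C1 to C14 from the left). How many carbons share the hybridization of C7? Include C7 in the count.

C7 is sp3 (only σ bonds).
C1: sp
C2: sp
C3: sp2
C4: sp2
C5: sp3 ✓
C6: sp3 ✓
C7: sp3 ✓
C8: sp3 ✓
C9: sp3 ✓
C10: sp3 ✓
C11: sp2
C12: sp2
C13: sp
C14: sp
6 carbons are sp3.

6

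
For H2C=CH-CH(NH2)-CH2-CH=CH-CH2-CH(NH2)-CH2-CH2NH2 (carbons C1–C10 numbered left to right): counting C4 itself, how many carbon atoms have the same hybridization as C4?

C4 is sp3 (only σ bonds).
C1: sp2
C2: sp2
C3: sp3 ✓
C4: sp3 ✓
C5: sp2
C6: sp2
C7: sp3 ✓
C8: sp3 ✓
C9: sp3 ✓
C10: sp3 ✓
6 carbons are sp3.

6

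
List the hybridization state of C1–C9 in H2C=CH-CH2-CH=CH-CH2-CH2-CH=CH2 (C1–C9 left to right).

C1 sp2, C2 sp2, C3 sp3, C4 sp2, C5 sp2, C6 sp3, C7 sp3, C8 sp2, C9 sp2

C1 is sp2: 3 σ bonds, plus one π bond, 3 electron-density regions.
C2 — 3 σ bonds, plus one π bond. Steric number 3, so sp2.
C3 is sp3: 4 σ bonds, 4 electron-density regions.
C4: 3 σ bonds, plus one π bond — 3 electron domains, sp2.
C5: 3 σ bonds, plus one π bond; 3 regions of electron density → sp2.
C6: 4 σ bonds; 4 regions of electron density → sp3.
C7: 4 σ bonds — 4 electron domains, sp3.
C8 — 3 σ bonds, plus one π bond. Steric number 3, so sp2.
C9 has 3 σ bonds, plus one π bond: steric number 3 → sp2.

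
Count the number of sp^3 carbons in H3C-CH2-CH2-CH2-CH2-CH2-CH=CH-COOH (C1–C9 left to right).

6

C1: sp3 ✓
C2: sp3 ✓
C3: sp3 ✓
C4: sp3 ✓
C5: sp3 ✓
C6: sp3 ✓
C7: sp2
C8: sp2
C9: sp2
C1, C2, C3, C4, C5, C6 → 6 sp3 carbons.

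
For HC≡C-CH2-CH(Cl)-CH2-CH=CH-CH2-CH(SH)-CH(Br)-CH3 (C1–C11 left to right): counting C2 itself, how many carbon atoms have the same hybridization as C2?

C2 is sp (two π bonds).
C1: sp ✓
C2: sp ✓
C3: sp3
C4: sp3
C5: sp3
C6: sp2
C7: sp2
C8: sp3
C9: sp3
C10: sp3
C11: sp3
2 carbons are sp.

2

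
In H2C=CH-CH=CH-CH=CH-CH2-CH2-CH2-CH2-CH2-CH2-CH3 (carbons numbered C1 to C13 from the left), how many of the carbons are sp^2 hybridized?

C1: sp2 ✓
C2: sp2 ✓
C3: sp2 ✓
C4: sp2 ✓
C5: sp2 ✓
C6: sp2 ✓
C7: sp3
C8: sp3
C9: sp3
C10: sp3
C11: sp3
C12: sp3
C13: sp3
C1, C2, C3, C4, C5, C6 → 6 sp2 carbons.

6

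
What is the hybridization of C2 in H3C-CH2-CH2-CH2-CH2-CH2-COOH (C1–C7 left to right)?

sp^3

C2 is sp3: 4 σ bonds, 4 electron-density regions.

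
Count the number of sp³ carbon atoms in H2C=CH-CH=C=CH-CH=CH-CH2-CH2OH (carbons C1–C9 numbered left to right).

2

C1: sp2
C2: sp2
C3: sp2
C4: sp
C5: sp2
C6: sp2
C7: sp2
C8: sp3 ✓
C9: sp3 ✓
C8, C9 → 2 sp3 carbons.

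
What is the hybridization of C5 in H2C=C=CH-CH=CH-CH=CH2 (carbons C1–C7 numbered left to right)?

C5: 3 σ bonds, plus one π bond — 3 electron domains, sp2.

sp^2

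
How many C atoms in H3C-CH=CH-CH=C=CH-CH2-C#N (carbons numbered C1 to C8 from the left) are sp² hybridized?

4

C1: sp3
C2: sp2 ✓
C3: sp2 ✓
C4: sp2 ✓
C5: sp
C6: sp2 ✓
C7: sp3
C8: sp
C2, C3, C4, C6 → 4 sp2 carbons.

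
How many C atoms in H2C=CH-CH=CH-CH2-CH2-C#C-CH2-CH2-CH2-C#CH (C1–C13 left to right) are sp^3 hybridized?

5

C1: sp2
C2: sp2
C3: sp2
C4: sp2
C5: sp3 ✓
C6: sp3 ✓
C7: sp
C8: sp
C9: sp3 ✓
C10: sp3 ✓
C11: sp3 ✓
C12: sp
C13: sp
C5, C6, C9, C10, C11 → 5 sp3 carbons.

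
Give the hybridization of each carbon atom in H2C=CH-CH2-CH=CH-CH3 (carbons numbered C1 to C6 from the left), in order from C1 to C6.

C1 carries 3 σ bonds, plus one π bond, giving a steric number of 3, so it is sp2.
C2 — 3 σ bonds, plus one π bond. Steric number 3, so sp2.
C3 has 4 σ bonds: steric number 4 → sp3.
C4 carries 3 σ bonds, plus one π bond, giving a steric number of 3, so it is sp2.
C5 has 3 σ bonds, plus one π bond: steric number 3 → sp2.
C6 is sp3: 4 σ bonds, 4 electron-density regions.

C1 sp2, C2 sp2, C3 sp3, C4 sp2, C5 sp2, C6 sp3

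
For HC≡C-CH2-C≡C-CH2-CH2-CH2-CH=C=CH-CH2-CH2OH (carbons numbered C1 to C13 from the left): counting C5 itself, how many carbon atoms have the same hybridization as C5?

5

C5 is sp (two π bonds).
C1: sp ✓
C2: sp ✓
C3: sp3
C4: sp ✓
C5: sp ✓
C6: sp3
C7: sp3
C8: sp3
C9: sp2
C10: sp ✓
C11: sp2
C12: sp3
C13: sp3
5 carbons are sp.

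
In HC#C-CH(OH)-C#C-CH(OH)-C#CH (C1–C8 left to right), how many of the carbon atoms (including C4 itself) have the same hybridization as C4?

6

C4 is sp (two π bonds).
C1: sp ✓
C2: sp ✓
C3: sp3
C4: sp ✓
C5: sp ✓
C6: sp3
C7: sp ✓
C8: sp ✓
6 carbons are sp.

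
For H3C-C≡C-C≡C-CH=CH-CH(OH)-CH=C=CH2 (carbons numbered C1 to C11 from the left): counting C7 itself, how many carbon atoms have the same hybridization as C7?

C7 is sp2 (one π bond).
C1: sp3
C2: sp
C3: sp
C4: sp
C5: sp
C6: sp2 ✓
C7: sp2 ✓
C8: sp3
C9: sp2 ✓
C10: sp
C11: sp2 ✓
4 carbons are sp2.

4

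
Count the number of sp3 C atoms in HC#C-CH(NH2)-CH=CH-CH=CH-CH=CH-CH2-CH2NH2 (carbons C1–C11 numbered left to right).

3

C1: sp
C2: sp
C3: sp3 ✓
C4: sp2
C5: sp2
C6: sp2
C7: sp2
C8: sp2
C9: sp2
C10: sp3 ✓
C11: sp3 ✓
C3, C10, C11 → 3 sp3 carbons.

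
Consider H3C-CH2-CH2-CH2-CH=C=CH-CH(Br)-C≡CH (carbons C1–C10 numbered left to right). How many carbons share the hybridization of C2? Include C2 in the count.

5

C2 is sp3 (only σ bonds).
C1: sp3 ✓
C2: sp3 ✓
C3: sp3 ✓
C4: sp3 ✓
C5: sp2
C6: sp
C7: sp2
C8: sp3 ✓
C9: sp
C10: sp
5 carbons are sp3.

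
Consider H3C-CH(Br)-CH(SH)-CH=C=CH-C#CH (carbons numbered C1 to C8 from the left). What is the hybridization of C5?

sp

C5 (2 σ bonds, plus two π bonds) has steric number 2: sp.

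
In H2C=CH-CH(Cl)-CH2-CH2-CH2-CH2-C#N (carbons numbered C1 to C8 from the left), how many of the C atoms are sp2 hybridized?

2

C1: sp2 ✓
C2: sp2 ✓
C3: sp3
C4: sp3
C5: sp3
C6: sp3
C7: sp3
C8: sp
C1, C2 → 2 sp2 carbons.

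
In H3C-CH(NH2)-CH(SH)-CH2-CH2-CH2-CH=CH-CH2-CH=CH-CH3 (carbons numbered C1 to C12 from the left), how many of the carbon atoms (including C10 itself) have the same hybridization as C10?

C10 is sp2 (one π bond).
C1: sp3
C2: sp3
C3: sp3
C4: sp3
C5: sp3
C6: sp3
C7: sp2 ✓
C8: sp2 ✓
C9: sp3
C10: sp2 ✓
C11: sp2 ✓
C12: sp3
4 carbons are sp2.

4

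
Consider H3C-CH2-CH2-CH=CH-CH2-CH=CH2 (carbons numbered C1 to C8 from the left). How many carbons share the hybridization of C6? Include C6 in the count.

4

C6 is sp3 (only σ bonds).
C1: sp3 ✓
C2: sp3 ✓
C3: sp3 ✓
C4: sp2
C5: sp2
C6: sp3 ✓
C7: sp2
C8: sp2
4 carbons are sp3.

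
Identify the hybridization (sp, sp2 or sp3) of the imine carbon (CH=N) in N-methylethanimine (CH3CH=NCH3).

sp2

The imine carbon (CH=N) (3 σ bonds, plus one π bond) has steric number 3: sp2.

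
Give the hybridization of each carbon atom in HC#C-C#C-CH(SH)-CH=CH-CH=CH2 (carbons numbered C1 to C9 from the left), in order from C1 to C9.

C1 carries 2 σ bonds, plus two π bonds, giving a steric number of 2, so it is sp.
C2: 2 σ bonds, plus two π bonds; 2 regions of electron density → sp.
C3 — 2 σ bonds, plus two π bonds. Steric number 2, so sp.
C4 (2 σ bonds, plus two π bonds) has steric number 2: sp.
C5 has 4 σ bonds: steric number 4 → sp3.
C6 is sp2: 3 σ bonds, plus one π bond, 3 electron-density regions.
C7 (3 σ bonds, plus one π bond) has steric number 3: sp2.
C8 has 3 σ bonds, plus one π bond: steric number 3 → sp2.
C9 has 3 σ bonds, plus one π bond: steric number 3 → sp2.

C1 sp, C2 sp, C3 sp, C4 sp, C5 sp3, C6 sp2, C7 sp2, C8 sp2, C9 sp2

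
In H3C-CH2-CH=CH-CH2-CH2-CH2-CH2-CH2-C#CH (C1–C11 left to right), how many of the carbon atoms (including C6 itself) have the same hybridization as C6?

7

C6 is sp3 (only σ bonds).
C1: sp3 ✓
C2: sp3 ✓
C3: sp2
C4: sp2
C5: sp3 ✓
C6: sp3 ✓
C7: sp3 ✓
C8: sp3 ✓
C9: sp3 ✓
C10: sp
C11: sp
7 carbons are sp3.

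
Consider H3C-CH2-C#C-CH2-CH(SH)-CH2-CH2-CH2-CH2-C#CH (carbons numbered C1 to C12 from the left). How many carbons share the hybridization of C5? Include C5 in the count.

8

C5 is sp3 (only σ bonds).
C1: sp3 ✓
C2: sp3 ✓
C3: sp
C4: sp
C5: sp3 ✓
C6: sp3 ✓
C7: sp3 ✓
C8: sp3 ✓
C9: sp3 ✓
C10: sp3 ✓
C11: sp
C12: sp
8 carbons are sp3.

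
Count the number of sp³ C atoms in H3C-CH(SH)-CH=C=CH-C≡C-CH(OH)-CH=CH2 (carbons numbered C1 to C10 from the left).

3

C1: sp3 ✓
C2: sp3 ✓
C3: sp2
C4: sp
C5: sp2
C6: sp
C7: sp
C8: sp3 ✓
C9: sp2
C10: sp2
C1, C2, C8 → 3 sp3 carbons.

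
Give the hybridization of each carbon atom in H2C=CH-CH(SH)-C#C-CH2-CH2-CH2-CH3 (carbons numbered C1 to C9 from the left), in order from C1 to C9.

C1 — 3 σ bonds, plus one π bond. Steric number 3, so sp2.
C2 — 3 σ bonds, plus one π bond. Steric number 3, so sp2.
C3: 4 σ bonds; 4 regions of electron density → sp3.
C4: 2 σ bonds, plus two π bonds; 2 regions of electron density → sp.
C5 — 2 σ bonds, plus two π bonds. Steric number 2, so sp.
C6: 4 σ bonds — 4 electron domains, sp3.
C7: 4 σ bonds; 4 regions of electron density → sp3.
C8 (4 σ bonds) has steric number 4: sp3.
C9 has 4 σ bonds: steric number 4 → sp3.

C1 sp2, C2 sp2, C3 sp3, C4 sp, C5 sp, C6 sp3, C7 sp3, C8 sp3, C9 sp3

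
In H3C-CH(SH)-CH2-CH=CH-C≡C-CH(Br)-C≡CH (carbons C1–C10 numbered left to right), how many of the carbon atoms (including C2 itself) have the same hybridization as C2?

4

C2 is sp3 (only σ bonds).
C1: sp3 ✓
C2: sp3 ✓
C3: sp3 ✓
C4: sp2
C5: sp2
C6: sp
C7: sp
C8: sp3 ✓
C9: sp
C10: sp
4 carbons are sp3.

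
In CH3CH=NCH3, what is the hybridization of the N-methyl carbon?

The N-methyl carbon (4 σ bonds) has steric number 4: sp3.

sp³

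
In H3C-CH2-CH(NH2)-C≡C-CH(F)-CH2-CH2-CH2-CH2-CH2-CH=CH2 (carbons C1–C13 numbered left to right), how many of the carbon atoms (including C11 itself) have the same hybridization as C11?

9

C11 is sp3 (only σ bonds).
C1: sp3 ✓
C2: sp3 ✓
C3: sp3 ✓
C4: sp
C5: sp
C6: sp3 ✓
C7: sp3 ✓
C8: sp3 ✓
C9: sp3 ✓
C10: sp3 ✓
C11: sp3 ✓
C12: sp2
C13: sp2
9 carbons are sp3.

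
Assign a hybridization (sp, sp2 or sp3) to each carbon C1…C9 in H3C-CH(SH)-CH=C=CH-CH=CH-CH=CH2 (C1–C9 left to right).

C1 sp3, C2 sp3, C3 sp2, C4 sp, C5 sp2, C6 sp2, C7 sp2, C8 sp2, C9 sp2

C1 carries 4 σ bonds, giving a steric number of 4, so it is sp3.
C2 (4 σ bonds) has steric number 4: sp3.
C3 — 3 σ bonds, plus one π bond. Steric number 3, so sp2.
C4: 2 σ bonds, plus two π bonds — 2 electron domains, sp.
C5 is sp2: 3 σ bonds, plus one π bond, 3 electron-density regions.
C6 has 3 σ bonds, plus one π bond: steric number 3 → sp2.
C7 — 3 σ bonds, plus one π bond. Steric number 3, so sp2.
C8 carries 3 σ bonds, plus one π bond, giving a steric number of 3, so it is sp2.
C9 carries 3 σ bonds, plus one π bond, giving a steric number of 3, so it is sp2.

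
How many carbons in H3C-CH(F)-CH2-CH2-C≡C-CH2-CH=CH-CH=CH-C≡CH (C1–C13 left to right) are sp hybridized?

4

C1: sp3
C2: sp3
C3: sp3
C4: sp3
C5: sp ✓
C6: sp ✓
C7: sp3
C8: sp2
C9: sp2
C10: sp2
C11: sp2
C12: sp ✓
C13: sp ✓
C5, C6, C12, C13 → 4 sp carbons.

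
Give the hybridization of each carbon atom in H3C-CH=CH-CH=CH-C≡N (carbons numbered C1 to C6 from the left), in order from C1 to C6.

C1 sp3, C2 sp2, C3 sp2, C4 sp2, C5 sp2, C6 sp

C1 (4 σ bonds) has steric number 4: sp3.
C2 — 3 σ bonds, plus one π bond. Steric number 3, so sp2.
C3 carries 3 σ bonds, plus one π bond, giving a steric number of 3, so it is sp2.
C4: 3 σ bonds, plus one π bond; 3 regions of electron density → sp2.
C5 carries 3 σ bonds, plus one π bond, giving a steric number of 3, so it is sp2.
C6 — 2 σ bonds, plus two π bonds. Steric number 2, so sp.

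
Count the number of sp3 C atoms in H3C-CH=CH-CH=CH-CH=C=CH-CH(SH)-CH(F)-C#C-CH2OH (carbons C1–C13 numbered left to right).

4

C1: sp3 ✓
C2: sp2
C3: sp2
C4: sp2
C5: sp2
C6: sp2
C7: sp
C8: sp2
C9: sp3 ✓
C10: sp3 ✓
C11: sp
C12: sp
C13: sp3 ✓
C1, C9, C10, C13 → 4 sp3 carbons.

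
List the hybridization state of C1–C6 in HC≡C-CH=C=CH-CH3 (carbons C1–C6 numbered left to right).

C1 (2 σ bonds, plus two π bonds) has steric number 2: sp.
C2 is sp: 2 σ bonds, plus two π bonds, 2 electron-density regions.
C3 carries 3 σ bonds, plus one π bond, giving a steric number of 3, so it is sp2.
C4 — 2 σ bonds, plus two π bonds. Steric number 2, so sp.
C5: 3 σ bonds, plus one π bond; 3 regions of electron density → sp2.
C6: 4 σ bonds — 4 electron domains, sp3.

C1 sp, C2 sp, C3 sp2, C4 sp, C5 sp2, C6 sp3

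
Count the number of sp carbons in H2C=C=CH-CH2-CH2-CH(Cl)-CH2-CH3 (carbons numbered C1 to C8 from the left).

1

C1: sp2
C2: sp ✓
C3: sp2
C4: sp3
C5: sp3
C6: sp3
C7: sp3
C8: sp3
C2 → 1 sp carbon.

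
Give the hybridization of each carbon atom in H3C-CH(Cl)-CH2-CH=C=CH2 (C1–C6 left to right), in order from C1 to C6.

C1 sp3, C2 sp3, C3 sp3, C4 sp2, C5 sp, C6 sp2

C1: 4 σ bonds — 4 electron domains, sp3.
C2: 4 σ bonds; 4 regions of electron density → sp3.
C3 — 4 σ bonds. Steric number 4, so sp3.
C4: 3 σ bonds, plus one π bond; 3 regions of electron density → sp2.
C5: 2 σ bonds, plus two π bonds — 2 electron domains, sp.
C6: 3 σ bonds, plus one π bond; 3 regions of electron density → sp2.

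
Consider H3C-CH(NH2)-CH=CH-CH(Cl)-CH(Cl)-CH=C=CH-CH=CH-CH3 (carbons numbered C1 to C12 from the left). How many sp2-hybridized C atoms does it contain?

6

C1: sp3
C2: sp3
C3: sp2 ✓
C4: sp2 ✓
C5: sp3
C6: sp3
C7: sp2 ✓
C8: sp
C9: sp2 ✓
C10: sp2 ✓
C11: sp2 ✓
C12: sp3
C3, C4, C7, C9, C10, C11 → 6 sp2 carbons.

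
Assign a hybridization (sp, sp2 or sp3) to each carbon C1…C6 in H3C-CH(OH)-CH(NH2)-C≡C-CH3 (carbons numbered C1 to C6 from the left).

C1: 4 σ bonds; 4 regions of electron density → sp3.
C2 is sp3: 4 σ bonds, 4 electron-density regions.
C3: 4 σ bonds; 4 regions of electron density → sp3.
C4 (2 σ bonds, plus two π bonds) has steric number 2: sp.
C5 has 2 σ bonds, plus two π bonds: steric number 2 → sp.
C6 (4 σ bonds) has steric number 4: sp3.

C1 sp3, C2 sp3, C3 sp3, C4 sp, C5 sp, C6 sp3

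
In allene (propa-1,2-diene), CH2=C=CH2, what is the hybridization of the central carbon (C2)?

Two σ bonds and two π bonds (one to each neighbour) → sp.

sp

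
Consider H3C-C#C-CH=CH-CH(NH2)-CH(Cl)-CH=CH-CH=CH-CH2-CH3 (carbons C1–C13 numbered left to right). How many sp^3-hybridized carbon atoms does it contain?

5

C1: sp3 ✓
C2: sp
C3: sp
C4: sp2
C5: sp2
C6: sp3 ✓
C7: sp3 ✓
C8: sp2
C9: sp2
C10: sp2
C11: sp2
C12: sp3 ✓
C13: sp3 ✓
C1, C6, C7, C12, C13 → 5 sp3 carbons.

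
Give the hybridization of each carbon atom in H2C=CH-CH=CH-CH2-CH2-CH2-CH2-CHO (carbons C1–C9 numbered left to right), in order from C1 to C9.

C1 is sp2: 3 σ bonds, plus one π bond, 3 electron-density regions.
C2 is sp2: 3 σ bonds, plus one π bond, 3 electron-density regions.
C3 — 3 σ bonds, plus one π bond. Steric number 3, so sp2.
C4 is sp2: 3 σ bonds, plus one π bond, 3 electron-density regions.
C5 (4 σ bonds) has steric number 4: sp3.
C6 (4 σ bonds) has steric number 4: sp3.
C7 has 4 σ bonds: steric number 4 → sp3.
C8 carries 4 σ bonds, giving a steric number of 4, so it is sp3.
C9 has 3 σ bonds, plus one π bond: steric number 3 → sp2.

C1 sp2, C2 sp2, C3 sp2, C4 sp2, C5 sp3, C6 sp3, C7 sp3, C8 sp3, C9 sp2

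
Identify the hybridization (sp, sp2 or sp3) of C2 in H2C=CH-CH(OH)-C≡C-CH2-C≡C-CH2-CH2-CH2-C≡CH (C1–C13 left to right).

C2 carries 3 σ bonds, plus one π bond, giving a steric number of 3, so it is sp2.

sp^2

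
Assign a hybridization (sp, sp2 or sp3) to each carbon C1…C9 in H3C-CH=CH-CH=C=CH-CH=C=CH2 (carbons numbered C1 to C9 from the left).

C1 has 4 σ bonds: steric number 4 → sp3.
C2: 3 σ bonds, plus one π bond — 3 electron domains, sp2.
C3: 3 σ bonds, plus one π bond; 3 regions of electron density → sp2.
C4: 3 σ bonds, plus one π bond; 3 regions of electron density → sp2.
C5 is sp: 2 σ bonds, plus two π bonds, 2 electron-density regions.
C6: 3 σ bonds, plus one π bond — 3 electron domains, sp2.
C7 has 3 σ bonds, plus one π bond: steric number 3 → sp2.
C8 — 2 σ bonds, plus two π bonds. Steric number 2, so sp.
C9 (3 σ bonds, plus one π bond) has steric number 3: sp2.

C1 sp3, C2 sp2, C3 sp2, C4 sp2, C5 sp, C6 sp2, C7 sp2, C8 sp, C9 sp2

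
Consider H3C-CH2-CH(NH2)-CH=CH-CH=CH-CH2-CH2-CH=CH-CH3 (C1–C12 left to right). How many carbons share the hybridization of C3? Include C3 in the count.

C3 is sp3 (only σ bonds).
C1: sp3 ✓
C2: sp3 ✓
C3: sp3 ✓
C4: sp2
C5: sp2
C6: sp2
C7: sp2
C8: sp3 ✓
C9: sp3 ✓
C10: sp2
C11: sp2
C12: sp3 ✓
6 carbons are sp3.

6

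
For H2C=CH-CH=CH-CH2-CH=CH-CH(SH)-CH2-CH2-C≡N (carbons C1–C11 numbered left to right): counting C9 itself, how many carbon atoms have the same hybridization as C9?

C9 is sp3 (only σ bonds).
C1: sp2
C2: sp2
C3: sp2
C4: sp2
C5: sp3 ✓
C6: sp2
C7: sp2
C8: sp3 ✓
C9: sp3 ✓
C10: sp3 ✓
C11: sp
4 carbons are sp3.

4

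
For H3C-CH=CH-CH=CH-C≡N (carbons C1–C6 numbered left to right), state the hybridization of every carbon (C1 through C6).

C1 sp3, C2 sp2, C3 sp2, C4 sp2, C5 sp2, C6 sp

C1 carries 4 σ bonds, giving a steric number of 4, so it is sp3.
C2 is sp2: 3 σ bonds, plus one π bond, 3 electron-density regions.
C3 — 3 σ bonds, plus one π bond. Steric number 3, so sp2.
C4 has 3 σ bonds, plus one π bond: steric number 3 → sp2.
C5 carries 3 σ bonds, plus one π bond, giving a steric number of 3, so it is sp2.
C6 — 2 σ bonds, plus two π bonds. Steric number 2, so sp.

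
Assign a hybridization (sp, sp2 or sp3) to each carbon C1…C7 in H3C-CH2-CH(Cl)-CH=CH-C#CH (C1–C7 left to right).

C1: 4 σ bonds; 4 regions of electron density → sp3.
C2: 4 σ bonds — 4 electron domains, sp3.
C3 — 4 σ bonds. Steric number 4, so sp3.
C4: 3 σ bonds, plus one π bond — 3 electron domains, sp2.
C5 is sp2: 3 σ bonds, plus one π bond, 3 electron-density regions.
C6 carries 2 σ bonds, plus two π bonds, giving a steric number of 2, so it is sp.
C7 — 2 σ bonds, plus two π bonds. Steric number 2, so sp.

C1 sp3, C2 sp3, C3 sp3, C4 sp2, C5 sp2, C6 sp, C7 sp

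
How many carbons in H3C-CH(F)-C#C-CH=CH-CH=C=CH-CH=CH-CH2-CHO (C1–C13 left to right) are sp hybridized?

C1: sp3
C2: sp3
C3: sp ✓
C4: sp ✓
C5: sp2
C6: sp2
C7: sp2
C8: sp ✓
C9: sp2
C10: sp2
C11: sp2
C12: sp3
C13: sp2
C3, C4, C8 → 3 sp carbons.

3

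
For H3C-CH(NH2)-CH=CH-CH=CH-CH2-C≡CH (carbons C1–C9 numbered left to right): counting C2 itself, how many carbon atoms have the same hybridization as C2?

3

C2 is sp3 (only σ bonds).
C1: sp3 ✓
C2: sp3 ✓
C3: sp2
C4: sp2
C5: sp2
C6: sp2
C7: sp3 ✓
C8: sp
C9: sp
3 carbons are sp3.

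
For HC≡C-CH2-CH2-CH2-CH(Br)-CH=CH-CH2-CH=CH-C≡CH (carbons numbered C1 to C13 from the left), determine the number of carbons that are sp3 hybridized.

5

C1: sp
C2: sp
C3: sp3 ✓
C4: sp3 ✓
C5: sp3 ✓
C6: sp3 ✓
C7: sp2
C8: sp2
C9: sp3 ✓
C10: sp2
C11: sp2
C12: sp
C13: sp
C3, C4, C5, C6, C9 → 5 sp3 carbons.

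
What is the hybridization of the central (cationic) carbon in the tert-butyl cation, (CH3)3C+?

Three σ bonds and an empty p orbital; no lone pair → steric number 3 → sp2 and planar.

sp²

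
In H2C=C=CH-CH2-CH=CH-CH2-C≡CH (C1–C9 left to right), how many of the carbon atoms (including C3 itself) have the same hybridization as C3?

4

C3 is sp2 (one π bond).
C1: sp2 ✓
C2: sp
C3: sp2 ✓
C4: sp3
C5: sp2 ✓
C6: sp2 ✓
C7: sp3
C8: sp
C9: sp
4 carbons are sp2.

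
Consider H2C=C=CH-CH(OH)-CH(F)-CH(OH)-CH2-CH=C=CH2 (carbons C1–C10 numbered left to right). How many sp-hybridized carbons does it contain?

C1: sp2
C2: sp ✓
C3: sp2
C4: sp3
C5: sp3
C6: sp3
C7: sp3
C8: sp2
C9: sp ✓
C10: sp2
C2, C9 → 2 sp carbons.

2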